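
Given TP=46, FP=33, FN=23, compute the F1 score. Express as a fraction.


Precision = 46/79 = 46/79. Recall = 46/69 = 2/3. F1 = 2*P*R/(P+R) = 23/37.

23/37


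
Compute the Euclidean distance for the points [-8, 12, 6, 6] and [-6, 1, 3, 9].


d = sqrt(sum of squared differences). (-8--6)^2=4, (12-1)^2=121, (6-3)^2=9, (6-9)^2=9. Sum = 143.

sqrt(143)


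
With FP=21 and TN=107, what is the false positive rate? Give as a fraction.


FPR = FP / (FP + TN) = 21 / 128 = 21/128.

21/128


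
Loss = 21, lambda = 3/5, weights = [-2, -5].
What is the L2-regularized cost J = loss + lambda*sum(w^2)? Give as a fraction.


L2 sq norm = sum(w^2) = 29. J = 21 + 3/5 * 29 = 192/5.

192/5


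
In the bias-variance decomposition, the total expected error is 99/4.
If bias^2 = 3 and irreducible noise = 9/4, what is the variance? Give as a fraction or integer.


Total error = bias^2 + variance + irreducible noise. So variance = 99/4 - 3 - 9/4 = 39/2.

39/2


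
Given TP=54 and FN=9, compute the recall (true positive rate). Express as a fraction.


Recall = TP / (TP + FN) = 54 / 63 = 6/7.

6/7


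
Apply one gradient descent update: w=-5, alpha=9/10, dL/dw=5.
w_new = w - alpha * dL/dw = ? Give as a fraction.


w_new = -5 - 9/10 * 5 = -5 - 9/2 = -19/2.

-19/2


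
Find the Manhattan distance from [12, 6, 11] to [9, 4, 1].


d = sum of absolute differences: |12-9|=3 + |6-4|=2 + |11-1|=10 = 15.

15


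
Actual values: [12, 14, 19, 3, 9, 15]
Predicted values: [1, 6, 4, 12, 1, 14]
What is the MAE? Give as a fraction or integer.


MAE = (1/6) * (|12-1|=11 + |14-6|=8 + |19-4|=15 + |3-12|=9 + |9-1|=8 + |15-14|=1). Sum = 52. MAE = 26/3.

26/3


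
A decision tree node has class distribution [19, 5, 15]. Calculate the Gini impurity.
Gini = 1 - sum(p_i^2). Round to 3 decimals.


Total = 39. Proportions: 19/39, 5/39, 15/39. sum(p_i^2) = 0.4017. Gini = 1 - 0.4017 = 0.5983, which rounds to 0.598.

0.598


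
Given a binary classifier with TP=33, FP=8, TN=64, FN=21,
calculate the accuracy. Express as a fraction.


Accuracy = (TP + TN) / (TP + TN + FP + FN) = (33 + 64) / 126 = 97/126.

97/126


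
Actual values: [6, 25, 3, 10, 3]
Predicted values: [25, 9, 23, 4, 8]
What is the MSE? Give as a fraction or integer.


MSE = (1/5) * ((6-25)^2=361 + (25-9)^2=256 + (3-23)^2=400 + (10-4)^2=36 + (3-8)^2=25). Sum = 1078. MSE = 1078/5.

1078/5


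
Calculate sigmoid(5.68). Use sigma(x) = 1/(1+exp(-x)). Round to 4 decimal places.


sigma(5.68) = 1/(1+e^(-5.68)) = 1/(1+0.003414) = 1/1.003414 = 0.9966.

0.9966


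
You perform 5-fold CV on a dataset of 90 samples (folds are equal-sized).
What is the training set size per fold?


Each validation fold has 90/5 = 18 samples. Training set = 90 - 18 = 72.

72


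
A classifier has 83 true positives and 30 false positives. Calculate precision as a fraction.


Precision = TP / (TP + FP) = 83 / 113 = 83/113.

83/113


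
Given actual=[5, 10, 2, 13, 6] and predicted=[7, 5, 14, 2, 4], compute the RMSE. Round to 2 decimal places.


MSE = 59.6000. RMSE = sqrt(59.6000) = 7.72.

7.72


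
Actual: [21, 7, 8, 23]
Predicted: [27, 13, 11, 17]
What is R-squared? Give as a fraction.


Mean(y) = 59/4. SS_res = 117. SS_tot = 851/4. R^2 = 1 - 117/(851/4) = 383/851.

383/851


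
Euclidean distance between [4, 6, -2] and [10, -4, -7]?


d = sqrt(sum of squared differences). (4-10)^2=36, (6--4)^2=100, (-2--7)^2=25. Sum = 161.

sqrt(161)


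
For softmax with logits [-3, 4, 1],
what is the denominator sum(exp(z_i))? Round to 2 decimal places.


Denom = e^-3=0.0498 + e^4=54.5982 + e^1=2.7183. Sum = 57.3663, which rounds to 57.37.

57.37


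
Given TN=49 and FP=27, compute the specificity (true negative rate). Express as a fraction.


Specificity = TN / (TN + FP) = 49 / 76 = 49/76.

49/76


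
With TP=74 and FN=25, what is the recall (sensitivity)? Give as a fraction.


Recall = TP / (TP + FN) = 74 / 99 = 74/99.

74/99


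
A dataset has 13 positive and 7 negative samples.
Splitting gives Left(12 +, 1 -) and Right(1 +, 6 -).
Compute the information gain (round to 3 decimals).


H(parent) = 0.9341. H(left) = 0.3912, H(right) = 0.5917. Weighted = (13/20)*0.3912 + (7/20)*0.5917 = 0.4614. IG = 0.9341 - 0.4614 = 0.4727, which rounds to 0.473.

0.473


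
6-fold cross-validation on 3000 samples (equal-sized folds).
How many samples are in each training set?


Each validation fold has 3000/6 = 500 samples. Training set = 3000 - 500 = 2500.

2500


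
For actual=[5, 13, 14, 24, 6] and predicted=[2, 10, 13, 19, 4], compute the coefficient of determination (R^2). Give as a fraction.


Mean(y) = 62/5. SS_res = 48. SS_tot = 1166/5. R^2 = 1 - 48/(1166/5) = 463/583.

463/583


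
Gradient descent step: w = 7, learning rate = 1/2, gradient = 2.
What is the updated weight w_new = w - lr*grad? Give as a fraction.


w_new = 7 - 1/2 * 2 = 7 - 1 = 6.

6


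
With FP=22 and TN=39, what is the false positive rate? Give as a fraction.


FPR = FP / (FP + TN) = 22 / 61 = 22/61.

22/61


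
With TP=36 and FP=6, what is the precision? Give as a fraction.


Precision = TP / (TP + FP) = 36 / 42 = 6/7.

6/7


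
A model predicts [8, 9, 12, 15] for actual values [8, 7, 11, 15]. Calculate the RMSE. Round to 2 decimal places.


MSE = 1.2500. RMSE = sqrt(1.2500) = 1.12.

1.12


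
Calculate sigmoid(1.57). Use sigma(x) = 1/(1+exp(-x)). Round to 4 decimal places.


sigma(1.57) = 1/(1+e^(-1.57)) = 1/(1+0.208045) = 1/1.208045 = 0.8278.

0.8278


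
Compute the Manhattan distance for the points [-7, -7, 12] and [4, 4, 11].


d = sum of absolute differences: |-7-4|=11 + |-7-4|=11 + |12-11|=1 = 23.

23


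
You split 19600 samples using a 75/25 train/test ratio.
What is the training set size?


Test set = 19600 * 25% = 4900. Training set = 19600 - 4900 = 14700.

14700


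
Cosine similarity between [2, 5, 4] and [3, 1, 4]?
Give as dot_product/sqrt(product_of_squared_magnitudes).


dot = 27. |a|^2 = 45, |b|^2 = 26. cos = 27/sqrt(1170).

27/sqrt(1170)


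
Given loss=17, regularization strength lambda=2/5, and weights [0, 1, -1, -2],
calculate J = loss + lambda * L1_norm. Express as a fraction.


L1 norm = sum(|w|) = 4. J = 17 + 2/5 * 4 = 93/5.

93/5


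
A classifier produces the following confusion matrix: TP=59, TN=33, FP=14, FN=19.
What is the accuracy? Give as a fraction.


Accuracy = (TP + TN) / (TP + TN + FP + FN) = (59 + 33) / 125 = 92/125.

92/125


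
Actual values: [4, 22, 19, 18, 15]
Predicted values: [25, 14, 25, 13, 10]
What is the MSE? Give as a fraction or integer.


MSE = (1/5) * ((4-25)^2=441 + (22-14)^2=64 + (19-25)^2=36 + (18-13)^2=25 + (15-10)^2=25). Sum = 591. MSE = 591/5.

591/5


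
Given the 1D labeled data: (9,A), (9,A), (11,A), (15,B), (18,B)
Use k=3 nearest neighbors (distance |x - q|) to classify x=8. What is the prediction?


Distances: |9-8|=1, |9-8|=1, |11-8|=3, |15-8|=7, |18-8|=10. 3 nearest: (9,A), (9,A), (11,A). Counts: {'A': 3}. Majority class: A.

A


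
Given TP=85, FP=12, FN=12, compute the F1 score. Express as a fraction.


Precision = 85/97 = 85/97. Recall = 85/97 = 85/97. F1 = 2*P*R/(P+R) = 85/97.

85/97


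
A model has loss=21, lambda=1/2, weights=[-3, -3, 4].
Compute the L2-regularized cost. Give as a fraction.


L2 sq norm = sum(w^2) = 34. J = 21 + 1/2 * 34 = 38.

38


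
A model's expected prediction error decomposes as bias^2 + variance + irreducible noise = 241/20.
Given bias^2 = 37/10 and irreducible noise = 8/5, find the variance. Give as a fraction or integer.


Total error = bias^2 + variance + irreducible noise. So variance = 241/20 - 37/10 - 8/5 = 27/4.

27/4


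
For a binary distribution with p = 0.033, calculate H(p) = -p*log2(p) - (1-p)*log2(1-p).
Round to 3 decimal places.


H = -0.033*log2(0.033) - 0.967*log2(0.967) = 0.209.

0.209


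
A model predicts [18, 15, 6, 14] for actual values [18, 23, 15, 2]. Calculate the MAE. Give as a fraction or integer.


MAE = (1/4) * (|18-18|=0 + |23-15|=8 + |15-6|=9 + |2-14|=12). Sum = 29. MAE = 29/4.

29/4


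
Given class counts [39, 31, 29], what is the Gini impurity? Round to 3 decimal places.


Total = 99. Proportions: 39/99, 31/99, 29/99. sum(p_i^2) = 0.3390. Gini = 1 - 0.3390 = 0.6610, which rounds to 0.661.

0.661


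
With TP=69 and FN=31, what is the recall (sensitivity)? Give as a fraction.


Recall = TP / (TP + FN) = 69 / 100 = 69/100.

69/100


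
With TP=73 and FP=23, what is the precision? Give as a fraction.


Precision = TP / (TP + FP) = 73 / 96 = 73/96.

73/96


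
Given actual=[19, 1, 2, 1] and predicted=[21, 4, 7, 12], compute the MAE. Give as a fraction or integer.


MAE = (1/4) * (|19-21|=2 + |1-4|=3 + |2-7|=5 + |1-12|=11). Sum = 21. MAE = 21/4.

21/4


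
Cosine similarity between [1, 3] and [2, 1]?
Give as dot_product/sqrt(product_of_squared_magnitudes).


dot = 5. |a|^2 = 10, |b|^2 = 5. cos = 5/sqrt(50).

5/sqrt(50)


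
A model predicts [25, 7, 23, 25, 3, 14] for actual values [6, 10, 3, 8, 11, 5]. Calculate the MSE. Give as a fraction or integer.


MSE = (1/6) * ((6-25)^2=361 + (10-7)^2=9 + (3-23)^2=400 + (8-25)^2=289 + (11-3)^2=64 + (5-14)^2=81). Sum = 1204. MSE = 602/3.

602/3


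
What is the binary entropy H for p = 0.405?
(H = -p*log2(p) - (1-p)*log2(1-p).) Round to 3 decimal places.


H = -0.405*log2(0.405) - 0.595*log2(0.595) = 0.974.

0.974


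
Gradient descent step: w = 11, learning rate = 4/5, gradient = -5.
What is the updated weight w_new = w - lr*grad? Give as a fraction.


w_new = 11 - 4/5 * -5 = 11 - -4 = 15.

15


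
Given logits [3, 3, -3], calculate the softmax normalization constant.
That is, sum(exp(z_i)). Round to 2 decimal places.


Denom = e^3=20.0855 + e^3=20.0855 + e^-3=0.0498. Sum = 40.2208, which rounds to 40.22.

40.22


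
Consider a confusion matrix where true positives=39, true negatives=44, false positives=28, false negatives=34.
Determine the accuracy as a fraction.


Accuracy = (TP + TN) / (TP + TN + FP + FN) = (39 + 44) / 145 = 83/145.

83/145


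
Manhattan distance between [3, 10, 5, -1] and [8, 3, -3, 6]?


d = sum of absolute differences: |3-8|=5 + |10-3|=7 + |5--3|=8 + |-1-6|=7 = 27.

27


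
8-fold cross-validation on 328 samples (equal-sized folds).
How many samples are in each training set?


Each validation fold has 328/8 = 41 samples. Training set = 328 - 41 = 287.

287


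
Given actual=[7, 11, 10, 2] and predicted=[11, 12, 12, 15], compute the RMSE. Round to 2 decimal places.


MSE = 47.5000. RMSE = sqrt(47.5000) = 6.89.

6.89


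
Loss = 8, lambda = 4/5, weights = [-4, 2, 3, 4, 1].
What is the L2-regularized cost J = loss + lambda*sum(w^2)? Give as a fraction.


L2 sq norm = sum(w^2) = 46. J = 8 + 4/5 * 46 = 224/5.

224/5


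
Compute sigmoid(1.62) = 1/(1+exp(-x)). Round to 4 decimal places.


sigma(1.62) = 1/(1+e^(-1.62)) = 1/(1+0.197899) = 1/1.197899 = 0.8348.

0.8348


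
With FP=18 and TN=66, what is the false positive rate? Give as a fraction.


FPR = FP / (FP + TN) = 18 / 84 = 3/14.

3/14


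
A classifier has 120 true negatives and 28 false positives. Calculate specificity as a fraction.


Specificity = TN / (TN + FP) = 120 / 148 = 30/37.

30/37


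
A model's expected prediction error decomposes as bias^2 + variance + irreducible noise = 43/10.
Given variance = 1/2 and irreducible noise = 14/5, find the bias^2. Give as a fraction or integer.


Total error = bias^2 + variance + irreducible noise. So bias^2 = 43/10 - 1/2 - 14/5 = 1.

1


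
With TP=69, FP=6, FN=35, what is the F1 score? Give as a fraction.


Precision = 69/75 = 23/25. Recall = 69/104 = 69/104. F1 = 2*P*R/(P+R) = 138/179.

138/179


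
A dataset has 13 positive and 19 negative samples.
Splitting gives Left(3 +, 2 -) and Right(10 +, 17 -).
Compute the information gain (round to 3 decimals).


H(parent) = 0.9745. H(left) = 0.9710, H(right) = 0.9510. Weighted = (5/32)*0.9710 + (27/32)*0.9510 = 0.9541. IG = 0.9745 - 0.9541 = 0.0204, which rounds to 0.020.

0.020


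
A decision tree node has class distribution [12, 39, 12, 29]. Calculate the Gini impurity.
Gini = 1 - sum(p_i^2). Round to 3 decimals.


Total = 92. Proportions: 12/92, 39/92, 12/92, 29/92. sum(p_i^2) = 0.3131. Gini = 1 - 0.3131 = 0.6869, which rounds to 0.687.

0.687


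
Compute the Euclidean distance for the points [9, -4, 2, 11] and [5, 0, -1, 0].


d = sqrt(sum of squared differences). (9-5)^2=16, (-4-0)^2=16, (2--1)^2=9, (11-0)^2=121. Sum = 162.

sqrt(162)


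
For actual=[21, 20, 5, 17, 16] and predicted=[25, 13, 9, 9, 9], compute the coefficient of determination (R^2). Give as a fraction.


Mean(y) = 79/5. SS_res = 194. SS_tot = 814/5. R^2 = 1 - 194/(814/5) = -78/407.

-78/407


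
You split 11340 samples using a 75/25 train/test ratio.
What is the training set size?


Test set = 11340 * 25% = 2835. Training set = 11340 - 2835 = 8505.

8505


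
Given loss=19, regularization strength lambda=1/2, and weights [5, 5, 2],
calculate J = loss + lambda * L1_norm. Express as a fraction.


L1 norm = sum(|w|) = 12. J = 19 + 1/2 * 12 = 25.

25


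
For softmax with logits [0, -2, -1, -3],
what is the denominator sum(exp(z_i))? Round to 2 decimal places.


Denom = e^0=1.0000 + e^-2=0.1353 + e^-1=0.3679 + e^-3=0.0498. Sum = 1.5530, which rounds to 1.55.

1.55


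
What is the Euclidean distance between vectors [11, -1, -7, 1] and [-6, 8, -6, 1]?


d = sqrt(sum of squared differences). (11--6)^2=289, (-1-8)^2=81, (-7--6)^2=1, (1-1)^2=0. Sum = 371.

sqrt(371)


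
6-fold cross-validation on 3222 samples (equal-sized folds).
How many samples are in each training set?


Each validation fold has 3222/6 = 537 samples. Training set = 3222 - 537 = 2685.

2685


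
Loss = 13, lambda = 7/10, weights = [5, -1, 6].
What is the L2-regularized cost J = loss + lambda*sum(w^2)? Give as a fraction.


L2 sq norm = sum(w^2) = 62. J = 13 + 7/10 * 62 = 282/5.

282/5


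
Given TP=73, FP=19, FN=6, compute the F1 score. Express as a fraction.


Precision = 73/92 = 73/92. Recall = 73/79 = 73/79. F1 = 2*P*R/(P+R) = 146/171.

146/171


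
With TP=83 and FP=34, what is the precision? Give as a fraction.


Precision = TP / (TP + FP) = 83 / 117 = 83/117.

83/117


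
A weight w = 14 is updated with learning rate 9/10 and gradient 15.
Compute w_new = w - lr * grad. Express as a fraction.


w_new = 14 - 9/10 * 15 = 14 - 27/2 = 1/2.

1/2


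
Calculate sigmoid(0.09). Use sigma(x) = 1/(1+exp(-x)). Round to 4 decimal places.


sigma(0.09) = 1/(1+e^(-0.09)) = 1/(1+0.913931) = 1/1.913931 = 0.5225.

0.5225


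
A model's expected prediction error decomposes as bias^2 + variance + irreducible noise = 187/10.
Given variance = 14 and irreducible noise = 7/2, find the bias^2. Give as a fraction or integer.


Total error = bias^2 + variance + irreducible noise. So bias^2 = 187/10 - 14 - 7/2 = 6/5.

6/5


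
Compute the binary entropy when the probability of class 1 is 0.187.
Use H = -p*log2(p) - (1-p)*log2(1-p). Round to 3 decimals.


H = -0.187*log2(0.187) - 0.813*log2(0.813) = 0.695.

0.695


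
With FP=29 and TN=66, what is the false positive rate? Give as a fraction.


FPR = FP / (FP + TN) = 29 / 95 = 29/95.

29/95


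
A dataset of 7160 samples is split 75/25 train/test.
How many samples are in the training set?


Test set = 7160 * 25% = 1790. Training set = 7160 - 1790 = 5370.

5370


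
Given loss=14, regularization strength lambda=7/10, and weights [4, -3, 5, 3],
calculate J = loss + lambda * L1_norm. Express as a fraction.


L1 norm = sum(|w|) = 15. J = 14 + 7/10 * 15 = 49/2.

49/2


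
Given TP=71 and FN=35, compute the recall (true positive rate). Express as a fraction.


Recall = TP / (TP + FN) = 71 / 106 = 71/106.

71/106


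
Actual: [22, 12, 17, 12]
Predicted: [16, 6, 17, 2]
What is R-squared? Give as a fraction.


Mean(y) = 63/4. SS_res = 172. SS_tot = 275/4. R^2 = 1 - 172/(275/4) = -413/275.

-413/275


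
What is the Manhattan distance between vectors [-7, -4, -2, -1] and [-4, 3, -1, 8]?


d = sum of absolute differences: |-7--4|=3 + |-4-3|=7 + |-2--1|=1 + |-1-8|=9 = 20.

20


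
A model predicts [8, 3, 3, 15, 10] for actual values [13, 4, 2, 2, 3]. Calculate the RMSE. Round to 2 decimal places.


MSE = 49.0000. RMSE = sqrt(49.0000) = 7.00.

7.00


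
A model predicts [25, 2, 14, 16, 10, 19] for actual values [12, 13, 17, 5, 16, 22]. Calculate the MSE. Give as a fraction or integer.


MSE = (1/6) * ((12-25)^2=169 + (13-2)^2=121 + (17-14)^2=9 + (5-16)^2=121 + (16-10)^2=36 + (22-19)^2=9). Sum = 465. MSE = 155/2.

155/2


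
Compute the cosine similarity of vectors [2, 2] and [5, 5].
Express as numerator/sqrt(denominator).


dot = 20. |a|^2 = 8, |b|^2 = 50. cos = 20/sqrt(400).

20/sqrt(400)


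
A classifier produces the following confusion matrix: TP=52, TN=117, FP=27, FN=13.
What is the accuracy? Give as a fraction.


Accuracy = (TP + TN) / (TP + TN + FP + FN) = (52 + 117) / 209 = 169/209.

169/209


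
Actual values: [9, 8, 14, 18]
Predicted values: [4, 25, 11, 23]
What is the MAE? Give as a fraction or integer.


MAE = (1/4) * (|9-4|=5 + |8-25|=17 + |14-11|=3 + |18-23|=5). Sum = 30. MAE = 15/2.

15/2


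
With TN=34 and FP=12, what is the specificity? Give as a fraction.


Specificity = TN / (TN + FP) = 34 / 46 = 17/23.

17/23


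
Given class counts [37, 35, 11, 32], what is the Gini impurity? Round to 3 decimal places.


Total = 115. Proportions: 37/115, 35/115, 11/115, 32/115. sum(p_i^2) = 0.2827. Gini = 1 - 0.2827 = 0.7173, which rounds to 0.717.

0.717


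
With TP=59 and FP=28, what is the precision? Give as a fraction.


Precision = TP / (TP + FP) = 59 / 87 = 59/87.

59/87


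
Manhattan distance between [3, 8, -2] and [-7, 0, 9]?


d = sum of absolute differences: |3--7|=10 + |8-0|=8 + |-2-9|=11 = 29.

29


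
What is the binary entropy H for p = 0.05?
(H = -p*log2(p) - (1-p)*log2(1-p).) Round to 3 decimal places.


H = -0.05*log2(0.05) - 0.95*log2(0.95) = 0.286.

0.286


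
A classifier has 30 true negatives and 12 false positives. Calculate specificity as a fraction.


Specificity = TN / (TN + FP) = 30 / 42 = 5/7.

5/7


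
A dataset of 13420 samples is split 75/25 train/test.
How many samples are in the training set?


Test set = 13420 * 25% = 3355. Training set = 13420 - 3355 = 10065.

10065


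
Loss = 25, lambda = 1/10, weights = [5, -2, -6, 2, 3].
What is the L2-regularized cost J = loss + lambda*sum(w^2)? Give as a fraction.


L2 sq norm = sum(w^2) = 78. J = 25 + 1/10 * 78 = 164/5.

164/5


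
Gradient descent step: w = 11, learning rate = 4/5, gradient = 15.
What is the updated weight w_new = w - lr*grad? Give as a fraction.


w_new = 11 - 4/5 * 15 = 11 - 12 = -1.

-1


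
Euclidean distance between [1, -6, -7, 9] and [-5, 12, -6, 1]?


d = sqrt(sum of squared differences). (1--5)^2=36, (-6-12)^2=324, (-7--6)^2=1, (9-1)^2=64. Sum = 425.

sqrt(425)


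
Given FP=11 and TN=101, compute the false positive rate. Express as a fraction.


FPR = FP / (FP + TN) = 11 / 112 = 11/112.

11/112


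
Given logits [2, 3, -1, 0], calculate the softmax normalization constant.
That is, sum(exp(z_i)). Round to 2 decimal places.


Denom = e^2=7.3891 + e^3=20.0855 + e^-1=0.3679 + e^0=1.0000. Sum = 28.8425, which rounds to 28.84.

28.84


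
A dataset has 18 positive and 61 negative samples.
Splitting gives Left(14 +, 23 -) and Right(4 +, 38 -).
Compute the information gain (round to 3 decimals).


H(parent) = 0.7742. H(left) = 0.9569, H(right) = 0.4537. Weighted = (37/79)*0.9569 + (42/79)*0.4537 = 0.6894. IG = 0.7742 - 0.6894 = 0.0848, which rounds to 0.085.

0.085


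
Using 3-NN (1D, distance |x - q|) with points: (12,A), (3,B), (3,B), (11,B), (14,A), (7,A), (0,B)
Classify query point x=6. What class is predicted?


Distances: |12-6|=6, |3-6|=3, |3-6|=3, |11-6|=5, |14-6|=8, |7-6|=1, |0-6|=6. 3 nearest: (7,A), (3,B), (3,B). Counts: {'A': 1, 'B': 2}. Majority class: B.

B


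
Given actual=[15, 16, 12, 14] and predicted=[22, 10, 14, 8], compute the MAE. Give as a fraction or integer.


MAE = (1/4) * (|15-22|=7 + |16-10|=6 + |12-14|=2 + |14-8|=6). Sum = 21. MAE = 21/4.

21/4


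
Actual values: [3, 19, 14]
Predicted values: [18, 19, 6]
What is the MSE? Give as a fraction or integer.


MSE = (1/3) * ((3-18)^2=225 + (19-19)^2=0 + (14-6)^2=64). Sum = 289. MSE = 289/3.

289/3


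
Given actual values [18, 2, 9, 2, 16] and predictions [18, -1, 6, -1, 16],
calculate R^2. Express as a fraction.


Mean(y) = 47/5. SS_res = 27. SS_tot = 1136/5. R^2 = 1 - 27/(1136/5) = 1001/1136.

1001/1136


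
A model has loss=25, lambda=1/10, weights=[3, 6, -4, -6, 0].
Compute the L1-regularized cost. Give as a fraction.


L1 norm = sum(|w|) = 19. J = 25 + 1/10 * 19 = 269/10.

269/10


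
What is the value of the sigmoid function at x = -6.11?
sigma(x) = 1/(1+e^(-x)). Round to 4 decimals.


sigma(-6.11) = 1/(1+e^(6.11)) = 1/(1+450.338715) = 1/451.338715 = 0.0022.

0.0022


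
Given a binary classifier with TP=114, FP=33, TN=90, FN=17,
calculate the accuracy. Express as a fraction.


Accuracy = (TP + TN) / (TP + TN + FP + FN) = (114 + 90) / 254 = 102/127.

102/127


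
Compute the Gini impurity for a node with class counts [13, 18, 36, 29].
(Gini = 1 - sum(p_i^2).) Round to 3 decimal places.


Total = 96. Proportions: 13/96, 18/96, 36/96, 29/96. sum(p_i^2) = 0.2854. Gini = 1 - 0.2854 = 0.7146, which rounds to 0.715.

0.715


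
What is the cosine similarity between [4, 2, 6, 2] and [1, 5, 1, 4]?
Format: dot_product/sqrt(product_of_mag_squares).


dot = 28. |a|^2 = 60, |b|^2 = 43. cos = 28/sqrt(2580).

28/sqrt(2580)


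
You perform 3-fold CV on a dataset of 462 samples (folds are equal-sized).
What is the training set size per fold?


Each validation fold has 462/3 = 154 samples. Training set = 462 - 154 = 308.

308


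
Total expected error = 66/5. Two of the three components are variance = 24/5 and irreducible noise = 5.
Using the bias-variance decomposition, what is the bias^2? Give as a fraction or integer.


Total error = bias^2 + variance + irreducible noise. So bias^2 = 66/5 - 24/5 - 5 = 17/5.

17/5


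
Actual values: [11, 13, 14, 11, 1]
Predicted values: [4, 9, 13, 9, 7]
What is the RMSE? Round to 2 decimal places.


MSE = 21.2000. RMSE = sqrt(21.2000) = 4.60.

4.60


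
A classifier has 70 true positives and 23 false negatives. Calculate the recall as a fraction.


Recall = TP / (TP + FN) = 70 / 93 = 70/93.

70/93


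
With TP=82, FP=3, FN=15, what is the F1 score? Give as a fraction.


Precision = 82/85 = 82/85. Recall = 82/97 = 82/97. F1 = 2*P*R/(P+R) = 82/91.

82/91


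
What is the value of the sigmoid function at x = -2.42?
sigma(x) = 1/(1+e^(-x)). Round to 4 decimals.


sigma(-2.42) = 1/(1+e^(2.42)) = 1/(1+11.245859) = 1/12.245859 = 0.0817.

0.0817


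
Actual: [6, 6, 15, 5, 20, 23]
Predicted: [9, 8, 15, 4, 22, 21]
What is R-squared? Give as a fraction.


Mean(y) = 25/2. SS_res = 22. SS_tot = 627/2. R^2 = 1 - 22/(627/2) = 53/57.

53/57


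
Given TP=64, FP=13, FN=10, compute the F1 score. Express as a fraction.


Precision = 64/77 = 64/77. Recall = 64/74 = 32/37. F1 = 2*P*R/(P+R) = 128/151.

128/151


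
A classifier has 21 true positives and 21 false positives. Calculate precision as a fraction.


Precision = TP / (TP + FP) = 21 / 42 = 1/2.

1/2


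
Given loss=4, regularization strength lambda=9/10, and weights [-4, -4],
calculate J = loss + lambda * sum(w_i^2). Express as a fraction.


L2 sq norm = sum(w^2) = 32. J = 4 + 9/10 * 32 = 164/5.

164/5


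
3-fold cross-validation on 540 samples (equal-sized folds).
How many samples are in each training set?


Each validation fold has 540/3 = 180 samples. Training set = 540 - 180 = 360.

360


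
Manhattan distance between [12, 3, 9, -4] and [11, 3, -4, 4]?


d = sum of absolute differences: |12-11|=1 + |3-3|=0 + |9--4|=13 + |-4-4|=8 = 22.

22


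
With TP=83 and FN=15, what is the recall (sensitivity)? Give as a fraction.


Recall = TP / (TP + FN) = 83 / 98 = 83/98.

83/98


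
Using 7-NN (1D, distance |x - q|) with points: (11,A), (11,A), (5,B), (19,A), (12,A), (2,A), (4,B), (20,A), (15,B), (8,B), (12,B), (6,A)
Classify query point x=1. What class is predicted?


Distances: |11-1|=10, |11-1|=10, |5-1|=4, |19-1|=18, |12-1|=11, |2-1|=1, |4-1|=3, |20-1|=19, |15-1|=14, |8-1|=7, |12-1|=11, |6-1|=5. 7 nearest: (2,A), (4,B), (5,B), (6,A), (8,B), (11,A), (11,A). Counts: {'A': 4, 'B': 3}. Majority class: A.

A


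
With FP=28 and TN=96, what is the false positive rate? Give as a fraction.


FPR = FP / (FP + TN) = 28 / 124 = 7/31.

7/31


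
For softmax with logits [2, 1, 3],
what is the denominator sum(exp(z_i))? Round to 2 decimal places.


Denom = e^2=7.3891 + e^1=2.7183 + e^3=20.0855. Sum = 30.1929, which rounds to 30.19.

30.19


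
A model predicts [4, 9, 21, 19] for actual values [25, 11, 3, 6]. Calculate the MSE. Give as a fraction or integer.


MSE = (1/4) * ((25-4)^2=441 + (11-9)^2=4 + (3-21)^2=324 + (6-19)^2=169). Sum = 938. MSE = 469/2.

469/2


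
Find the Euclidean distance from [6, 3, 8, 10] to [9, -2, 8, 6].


d = sqrt(sum of squared differences). (6-9)^2=9, (3--2)^2=25, (8-8)^2=0, (10-6)^2=16. Sum = 50.

sqrt(50)


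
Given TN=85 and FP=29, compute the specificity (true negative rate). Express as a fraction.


Specificity = TN / (TN + FP) = 85 / 114 = 85/114.

85/114


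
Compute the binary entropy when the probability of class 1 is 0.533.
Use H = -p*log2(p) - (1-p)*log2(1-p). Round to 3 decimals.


H = -0.533*log2(0.533) - 0.467*log2(0.467) = 0.997.

0.997


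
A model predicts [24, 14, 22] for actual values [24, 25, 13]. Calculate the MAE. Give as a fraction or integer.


MAE = (1/3) * (|24-24|=0 + |25-14|=11 + |13-22|=9). Sum = 20. MAE = 20/3.

20/3


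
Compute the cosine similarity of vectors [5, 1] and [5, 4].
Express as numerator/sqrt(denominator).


dot = 29. |a|^2 = 26, |b|^2 = 41. cos = 29/sqrt(1066).

29/sqrt(1066)


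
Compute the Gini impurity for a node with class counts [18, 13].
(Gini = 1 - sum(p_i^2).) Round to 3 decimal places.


Total = 31. Proportions: 18/31, 13/31. sum(p_i^2) = 0.5130. Gini = 1 - 0.5130 = 0.4870, which rounds to 0.487.

0.487


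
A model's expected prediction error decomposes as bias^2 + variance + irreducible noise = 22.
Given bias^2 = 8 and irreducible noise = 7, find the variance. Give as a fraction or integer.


Total error = bias^2 + variance + irreducible noise. So variance = 22 - 8 - 7 = 7.

7


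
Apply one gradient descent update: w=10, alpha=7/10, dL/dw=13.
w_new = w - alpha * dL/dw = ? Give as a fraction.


w_new = 10 - 7/10 * 13 = 10 - 91/10 = 9/10.

9/10


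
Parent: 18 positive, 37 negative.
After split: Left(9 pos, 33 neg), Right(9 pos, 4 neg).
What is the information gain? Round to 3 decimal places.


H(parent) = 0.9121. H(left) = 0.7496, H(right) = 0.8905. Weighted = (42/55)*0.7496 + (13/55)*0.8905 = 0.7829. IG = 0.9121 - 0.7829 = 0.1292, which rounds to 0.129.

0.129


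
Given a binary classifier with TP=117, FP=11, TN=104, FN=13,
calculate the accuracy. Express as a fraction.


Accuracy = (TP + TN) / (TP + TN + FP + FN) = (117 + 104) / 245 = 221/245.

221/245


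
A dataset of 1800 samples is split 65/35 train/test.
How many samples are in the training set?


Test set = 1800 * 35% = 630. Training set = 1800 - 630 = 1170.

1170


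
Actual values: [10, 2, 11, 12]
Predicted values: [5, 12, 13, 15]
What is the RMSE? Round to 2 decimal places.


MSE = 34.5000. RMSE = sqrt(34.5000) = 5.87.

5.87


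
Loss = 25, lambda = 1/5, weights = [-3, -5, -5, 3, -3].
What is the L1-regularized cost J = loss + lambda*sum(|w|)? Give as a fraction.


L1 norm = sum(|w|) = 19. J = 25 + 1/5 * 19 = 144/5.

144/5


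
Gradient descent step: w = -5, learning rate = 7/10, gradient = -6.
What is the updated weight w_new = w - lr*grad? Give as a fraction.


w_new = -5 - 7/10 * -6 = -5 - -21/5 = -4/5.

-4/5


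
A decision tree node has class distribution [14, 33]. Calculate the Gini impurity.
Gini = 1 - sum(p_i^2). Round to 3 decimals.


Total = 47. Proportions: 14/47, 33/47. sum(p_i^2) = 0.5817. Gini = 1 - 0.5817 = 0.4183, which rounds to 0.418.

0.418


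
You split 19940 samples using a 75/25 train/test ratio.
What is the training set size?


Test set = 19940 * 25% = 4985. Training set = 19940 - 4985 = 14955.

14955


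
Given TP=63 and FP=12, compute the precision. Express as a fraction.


Precision = TP / (TP + FP) = 63 / 75 = 21/25.

21/25


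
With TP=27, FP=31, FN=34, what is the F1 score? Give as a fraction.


Precision = 27/58 = 27/58. Recall = 27/61 = 27/61. F1 = 2*P*R/(P+R) = 54/119.

54/119


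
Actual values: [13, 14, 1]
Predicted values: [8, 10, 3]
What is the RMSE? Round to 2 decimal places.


MSE = 15.0000. RMSE = sqrt(15.0000) = 3.87.

3.87


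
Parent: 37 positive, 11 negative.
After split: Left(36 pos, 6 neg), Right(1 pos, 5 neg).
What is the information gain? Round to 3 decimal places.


H(parent) = 0.7766. H(left) = 0.5917, H(right) = 0.6500. Weighted = (42/48)*0.5917 + (6/48)*0.6500 = 0.5990. IG = 0.7766 - 0.5990 = 0.1776, which rounds to 0.178.

0.178


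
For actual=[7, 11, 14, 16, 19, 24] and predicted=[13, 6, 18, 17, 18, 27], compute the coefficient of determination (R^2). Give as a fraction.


Mean(y) = 91/6. SS_res = 88. SS_tot = 1073/6. R^2 = 1 - 88/(1073/6) = 545/1073.

545/1073


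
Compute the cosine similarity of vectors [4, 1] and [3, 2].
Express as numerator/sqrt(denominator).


dot = 14. |a|^2 = 17, |b|^2 = 13. cos = 14/sqrt(221).

14/sqrt(221)


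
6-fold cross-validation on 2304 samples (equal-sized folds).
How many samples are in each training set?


Each validation fold has 2304/6 = 384 samples. Training set = 2304 - 384 = 1920.

1920


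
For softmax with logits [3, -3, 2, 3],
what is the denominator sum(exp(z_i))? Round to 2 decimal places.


Denom = e^3=20.0855 + e^-3=0.0498 + e^2=7.3891 + e^3=20.0855. Sum = 47.6099, which rounds to 47.61.

47.61


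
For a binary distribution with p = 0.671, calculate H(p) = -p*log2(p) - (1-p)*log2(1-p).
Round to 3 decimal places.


H = -0.671*log2(0.671) - 0.329*log2(0.329) = 0.914.

0.914


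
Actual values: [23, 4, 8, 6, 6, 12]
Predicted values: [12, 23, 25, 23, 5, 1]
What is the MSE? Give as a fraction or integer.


MSE = (1/6) * ((23-12)^2=121 + (4-23)^2=361 + (8-25)^2=289 + (6-23)^2=289 + (6-5)^2=1 + (12-1)^2=121). Sum = 1182. MSE = 197.

197


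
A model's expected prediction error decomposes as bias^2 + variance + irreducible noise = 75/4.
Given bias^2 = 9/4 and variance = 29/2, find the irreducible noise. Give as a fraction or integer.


Total error = bias^2 + variance + irreducible noise. So irreducible noise = 75/4 - 9/4 - 29/2 = 2.

2


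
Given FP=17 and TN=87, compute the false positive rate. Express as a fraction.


FPR = FP / (FP + TN) = 17 / 104 = 17/104.

17/104


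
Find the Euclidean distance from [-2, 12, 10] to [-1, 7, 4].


d = sqrt(sum of squared differences). (-2--1)^2=1, (12-7)^2=25, (10-4)^2=36. Sum = 62.

sqrt(62)


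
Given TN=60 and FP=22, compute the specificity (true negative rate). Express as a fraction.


Specificity = TN / (TN + FP) = 60 / 82 = 30/41.

30/41


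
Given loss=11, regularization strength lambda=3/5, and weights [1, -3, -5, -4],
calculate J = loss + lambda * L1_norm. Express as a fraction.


L1 norm = sum(|w|) = 13. J = 11 + 3/5 * 13 = 94/5.

94/5


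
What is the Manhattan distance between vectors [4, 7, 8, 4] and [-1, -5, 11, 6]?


d = sum of absolute differences: |4--1|=5 + |7--5|=12 + |8-11|=3 + |4-6|=2 = 22.

22


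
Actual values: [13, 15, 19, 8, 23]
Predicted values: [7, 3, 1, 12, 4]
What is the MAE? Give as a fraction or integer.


MAE = (1/5) * (|13-7|=6 + |15-3|=12 + |19-1|=18 + |8-12|=4 + |23-4|=19). Sum = 59. MAE = 59/5.

59/5


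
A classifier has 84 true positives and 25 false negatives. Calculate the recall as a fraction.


Recall = TP / (TP + FN) = 84 / 109 = 84/109.

84/109


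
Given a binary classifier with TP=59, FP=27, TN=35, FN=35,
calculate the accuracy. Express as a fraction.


Accuracy = (TP + TN) / (TP + TN + FP + FN) = (59 + 35) / 156 = 47/78.

47/78


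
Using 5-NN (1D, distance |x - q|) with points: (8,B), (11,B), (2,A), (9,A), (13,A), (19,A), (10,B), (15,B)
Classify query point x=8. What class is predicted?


Distances: |8-8|=0, |11-8|=3, |2-8|=6, |9-8|=1, |13-8|=5, |19-8|=11, |10-8|=2, |15-8|=7. 5 nearest: (8,B), (9,A), (10,B), (11,B), (13,A). Counts: {'B': 3, 'A': 2}. Majority class: B.

B


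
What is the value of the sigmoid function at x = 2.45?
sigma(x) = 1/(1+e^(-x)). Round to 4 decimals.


sigma(2.45) = 1/(1+e^(-2.45)) = 1/(1+0.086294) = 1/1.086294 = 0.9206.

0.9206


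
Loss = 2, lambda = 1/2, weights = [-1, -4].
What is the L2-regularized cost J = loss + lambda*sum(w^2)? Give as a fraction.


L2 sq norm = sum(w^2) = 17. J = 2 + 1/2 * 17 = 21/2.

21/2


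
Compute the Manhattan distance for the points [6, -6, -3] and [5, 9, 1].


d = sum of absolute differences: |6-5|=1 + |-6-9|=15 + |-3-1|=4 = 20.

20


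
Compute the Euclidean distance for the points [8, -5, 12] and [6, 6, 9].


d = sqrt(sum of squared differences). (8-6)^2=4, (-5-6)^2=121, (12-9)^2=9. Sum = 134.

sqrt(134)


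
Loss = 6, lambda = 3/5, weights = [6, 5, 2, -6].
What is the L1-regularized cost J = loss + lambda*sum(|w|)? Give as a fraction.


L1 norm = sum(|w|) = 19. J = 6 + 3/5 * 19 = 87/5.

87/5


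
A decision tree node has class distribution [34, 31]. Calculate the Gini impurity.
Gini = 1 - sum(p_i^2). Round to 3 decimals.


Total = 65. Proportions: 34/65, 31/65. sum(p_i^2) = 0.5011. Gini = 1 - 0.5011 = 0.4989, which rounds to 0.499.

0.499


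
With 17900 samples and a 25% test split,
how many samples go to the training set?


Test set = 17900 * 25% = 4475. Training set = 17900 - 4475 = 13425.

13425


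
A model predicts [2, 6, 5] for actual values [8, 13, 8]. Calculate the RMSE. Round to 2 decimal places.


MSE = 31.3333. RMSE = sqrt(31.3333) = 5.60.

5.60


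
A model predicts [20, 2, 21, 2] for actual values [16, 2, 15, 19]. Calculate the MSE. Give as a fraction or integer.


MSE = (1/4) * ((16-20)^2=16 + (2-2)^2=0 + (15-21)^2=36 + (19-2)^2=289). Sum = 341. MSE = 341/4.

341/4


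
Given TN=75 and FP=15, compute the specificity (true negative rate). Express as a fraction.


Specificity = TN / (TN + FP) = 75 / 90 = 5/6.

5/6


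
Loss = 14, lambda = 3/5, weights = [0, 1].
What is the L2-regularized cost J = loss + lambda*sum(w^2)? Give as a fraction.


L2 sq norm = sum(w^2) = 1. J = 14 + 3/5 * 1 = 73/5.

73/5


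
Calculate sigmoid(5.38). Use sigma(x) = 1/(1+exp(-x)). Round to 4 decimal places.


sigma(5.38) = 1/(1+e^(-5.38)) = 1/(1+0.004608) = 1/1.004608 = 0.9954.

0.9954


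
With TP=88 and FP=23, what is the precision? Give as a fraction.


Precision = TP / (TP + FP) = 88 / 111 = 88/111.

88/111


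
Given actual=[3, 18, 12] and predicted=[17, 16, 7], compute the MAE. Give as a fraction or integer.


MAE = (1/3) * (|3-17|=14 + |18-16|=2 + |12-7|=5). Sum = 21. MAE = 7.

7


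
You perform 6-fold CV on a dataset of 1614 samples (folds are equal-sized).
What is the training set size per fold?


Each validation fold has 1614/6 = 269 samples. Training set = 1614 - 269 = 1345.

1345


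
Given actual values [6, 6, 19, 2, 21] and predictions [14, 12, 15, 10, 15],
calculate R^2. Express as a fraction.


Mean(y) = 54/5. SS_res = 216. SS_tot = 1474/5. R^2 = 1 - 216/(1474/5) = 197/737.

197/737


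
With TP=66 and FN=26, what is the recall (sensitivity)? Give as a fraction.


Recall = TP / (TP + FN) = 66 / 92 = 33/46.

33/46


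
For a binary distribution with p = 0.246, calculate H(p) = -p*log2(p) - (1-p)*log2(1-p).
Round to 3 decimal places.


H = -0.246*log2(0.246) - 0.754*log2(0.754) = 0.805.

0.805


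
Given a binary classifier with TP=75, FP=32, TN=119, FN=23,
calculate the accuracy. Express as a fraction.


Accuracy = (TP + TN) / (TP + TN + FP + FN) = (75 + 119) / 249 = 194/249.

194/249


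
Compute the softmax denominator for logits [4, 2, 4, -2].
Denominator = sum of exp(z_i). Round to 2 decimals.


Denom = e^4=54.5982 + e^2=7.3891 + e^4=54.5982 + e^-2=0.1353. Sum = 116.7208, which rounds to 116.72.

116.72


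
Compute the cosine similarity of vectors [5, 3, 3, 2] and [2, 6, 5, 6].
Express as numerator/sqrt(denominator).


dot = 55. |a|^2 = 47, |b|^2 = 101. cos = 55/sqrt(4747).

55/sqrt(4747)


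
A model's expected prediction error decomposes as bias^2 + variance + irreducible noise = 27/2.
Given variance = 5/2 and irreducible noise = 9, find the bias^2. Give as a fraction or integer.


Total error = bias^2 + variance + irreducible noise. So bias^2 = 27/2 - 5/2 - 9 = 2.

2


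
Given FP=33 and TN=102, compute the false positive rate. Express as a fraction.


FPR = FP / (FP + TN) = 33 / 135 = 11/45.

11/45


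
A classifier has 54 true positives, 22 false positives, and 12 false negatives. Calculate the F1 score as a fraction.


Precision = 54/76 = 27/38. Recall = 54/66 = 9/11. F1 = 2*P*R/(P+R) = 54/71.

54/71


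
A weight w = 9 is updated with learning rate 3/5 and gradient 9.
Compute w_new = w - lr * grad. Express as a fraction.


w_new = 9 - 3/5 * 9 = 9 - 27/5 = 18/5.

18/5


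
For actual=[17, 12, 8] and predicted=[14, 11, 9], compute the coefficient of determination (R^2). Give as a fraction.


Mean(y) = 37/3. SS_res = 11. SS_tot = 122/3. R^2 = 1 - 11/(122/3) = 89/122.

89/122


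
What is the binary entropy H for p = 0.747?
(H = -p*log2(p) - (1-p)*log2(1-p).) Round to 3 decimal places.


H = -0.747*log2(0.747) - 0.253*log2(0.253) = 0.816.

0.816


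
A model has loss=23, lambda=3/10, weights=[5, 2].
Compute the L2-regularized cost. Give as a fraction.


L2 sq norm = sum(w^2) = 29. J = 23 + 3/10 * 29 = 317/10.

317/10


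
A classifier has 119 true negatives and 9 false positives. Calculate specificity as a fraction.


Specificity = TN / (TN + FP) = 119 / 128 = 119/128.

119/128


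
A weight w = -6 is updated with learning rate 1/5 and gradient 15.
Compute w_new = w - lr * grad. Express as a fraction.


w_new = -6 - 1/5 * 15 = -6 - 3 = -9.

-9


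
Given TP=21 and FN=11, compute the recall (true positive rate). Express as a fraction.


Recall = TP / (TP + FN) = 21 / 32 = 21/32.

21/32


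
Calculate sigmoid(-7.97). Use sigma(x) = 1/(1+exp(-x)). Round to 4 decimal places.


sigma(-7.97) = 1/(1+e^(7.97)) = 1/(1+2892.857364) = 1/2893.857364 = 0.0003.

0.0003


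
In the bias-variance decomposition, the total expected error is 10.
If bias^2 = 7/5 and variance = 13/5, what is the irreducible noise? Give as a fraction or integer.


Total error = bias^2 + variance + irreducible noise. So irreducible noise = 10 - 7/5 - 13/5 = 6.

6


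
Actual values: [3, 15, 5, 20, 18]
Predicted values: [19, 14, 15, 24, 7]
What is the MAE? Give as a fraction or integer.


MAE = (1/5) * (|3-19|=16 + |15-14|=1 + |5-15|=10 + |20-24|=4 + |18-7|=11). Sum = 42. MAE = 42/5.

42/5


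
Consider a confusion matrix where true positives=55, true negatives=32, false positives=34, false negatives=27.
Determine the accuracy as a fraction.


Accuracy = (TP + TN) / (TP + TN + FP + FN) = (55 + 32) / 148 = 87/148.

87/148
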